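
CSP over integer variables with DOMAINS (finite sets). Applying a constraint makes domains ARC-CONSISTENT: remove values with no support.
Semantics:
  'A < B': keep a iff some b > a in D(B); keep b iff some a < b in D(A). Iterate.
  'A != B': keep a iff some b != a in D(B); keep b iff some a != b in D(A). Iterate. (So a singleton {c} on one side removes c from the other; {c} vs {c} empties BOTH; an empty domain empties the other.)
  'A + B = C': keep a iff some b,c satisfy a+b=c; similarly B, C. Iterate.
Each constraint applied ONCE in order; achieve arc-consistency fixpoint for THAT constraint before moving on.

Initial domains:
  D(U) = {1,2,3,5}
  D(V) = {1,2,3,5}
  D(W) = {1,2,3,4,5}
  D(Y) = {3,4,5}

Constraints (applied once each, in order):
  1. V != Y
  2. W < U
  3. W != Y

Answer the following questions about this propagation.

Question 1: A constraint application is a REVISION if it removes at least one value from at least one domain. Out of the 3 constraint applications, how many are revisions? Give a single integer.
Answer: 1

Derivation:
Constraint 1 (V != Y) on D(V)={1,2,3,5} D(Y)={3,4,5}: no change => not a revision
Constraint 2 (W < U) on D(W)={1,2,3,4,5} D(U)={1,2,3,5}: W {1,2,3,4,5}->{1,2,3,4}; U {1,2,3,5}->{2,3,5} => REVISION
Constraint 3 (W != Y) on D(W)={1,2,3,4} D(Y)={3,4,5}: no change => not a revision
Total revisions = 1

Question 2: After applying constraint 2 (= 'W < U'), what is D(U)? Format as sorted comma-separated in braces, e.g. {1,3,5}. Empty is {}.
Answer: {2,3,5}

Derivation:
Constraint 1 (V != Y) on D(V)={1,2,3,5} D(Y)={3,4,5}: no change
Constraint 2 (W < U) on D(W)={1,2,3,4,5} D(U)={1,2,3,5}: W {1,2,3,4,5}->{1,2,3,4}; U {1,2,3,5}->{2,3,5}
So after constraint 2: D(U) = {2,3,5}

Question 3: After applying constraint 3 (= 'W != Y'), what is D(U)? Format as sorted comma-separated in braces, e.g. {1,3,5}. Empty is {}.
Answer: {2,3,5}

Derivation:
Constraint 1 (V != Y) on D(V)={1,2,3,5} D(Y)={3,4,5}: no change
Constraint 2 (W < U) on D(W)={1,2,3,4,5} D(U)={1,2,3,5}: W {1,2,3,4,5}->{1,2,3,4}; U {1,2,3,5}->{2,3,5}
Constraint 3 (W != Y) on D(W)={1,2,3,4} D(Y)={3,4,5}: no change
So after constraint 3: D(U) = {2,3,5}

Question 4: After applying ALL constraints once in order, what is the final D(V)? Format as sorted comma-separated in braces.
Answer: {1,2,3,5}

Derivation:
Constraint 1 (V != Y) on D(V)={1,2,3,5} D(Y)={3,4,5}: no change
Constraint 2 (W < U) on D(W)={1,2,3,4,5} D(U)={1,2,3,5}: W {1,2,3,4,5}->{1,2,3,4}; U {1,2,3,5}->{2,3,5}
Constraint 3 (W != Y) on D(W)={1,2,3,4} D(Y)={3,4,5}: no change
So after all 3 constraints: D(V) = {1,2,3,5}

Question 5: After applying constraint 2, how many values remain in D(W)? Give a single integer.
Constraint 1 (V != Y) on D(V)={1,2,3,5} D(Y)={3,4,5}: no change
Constraint 2 (W < U) on D(W)={1,2,3,4,5} D(U)={1,2,3,5}: W {1,2,3,4,5}->{1,2,3,4}; U {1,2,3,5}->{2,3,5}
So after constraint 2: D(W)={1,2,3,4}, size = 4

Answer: 4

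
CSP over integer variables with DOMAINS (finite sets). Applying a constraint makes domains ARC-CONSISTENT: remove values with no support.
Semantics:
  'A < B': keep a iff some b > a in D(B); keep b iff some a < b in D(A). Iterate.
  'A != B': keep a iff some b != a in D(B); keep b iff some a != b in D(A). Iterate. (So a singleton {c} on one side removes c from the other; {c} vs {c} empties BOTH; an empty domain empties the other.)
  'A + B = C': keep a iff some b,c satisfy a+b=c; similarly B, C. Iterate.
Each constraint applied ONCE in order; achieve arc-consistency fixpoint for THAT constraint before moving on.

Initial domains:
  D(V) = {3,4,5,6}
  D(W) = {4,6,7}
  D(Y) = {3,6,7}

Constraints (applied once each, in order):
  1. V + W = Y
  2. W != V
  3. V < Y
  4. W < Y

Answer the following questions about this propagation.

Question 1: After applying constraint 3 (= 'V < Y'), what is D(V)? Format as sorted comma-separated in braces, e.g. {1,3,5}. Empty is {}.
Constraint 1 (V + W = Y) on D(V)={3,4,5,6} D(W)={4,6,7} D(Y)={3,6,7}: V {3,4,5,6}->{3}; W {4,6,7}->{4}; Y {3,6,7}->{7}
Constraint 2 (W != V) on D(W)={4} D(V)={3}: no change
Constraint 3 (V < Y) on D(V)={3} D(Y)={7}: no change
So after constraint 3: D(V) = {3}

Answer: {3}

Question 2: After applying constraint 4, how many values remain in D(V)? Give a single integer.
Answer: 1

Derivation:
Constraint 1 (V + W = Y) on D(V)={3,4,5,6} D(W)={4,6,7} D(Y)={3,6,7}: V {3,4,5,6}->{3}; W {4,6,7}->{4}; Y {3,6,7}->{7}
Constraint 2 (W != V) on D(W)={4} D(V)={3}: no change
Constraint 3 (V < Y) on D(V)={3} D(Y)={7}: no change
Constraint 4 (W < Y) on D(W)={4} D(Y)={7}: no change
So after constraint 4: D(V)={3}, size = 1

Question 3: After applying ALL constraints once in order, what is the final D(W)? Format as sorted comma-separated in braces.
Constraint 1 (V + W = Y) on D(V)={3,4,5,6} D(W)={4,6,7} D(Y)={3,6,7}: V {3,4,5,6}->{3}; W {4,6,7}->{4}; Y {3,6,7}->{7}
Constraint 2 (W != V) on D(W)={4} D(V)={3}: no change
Constraint 3 (V < Y) on D(V)={3} D(Y)={7}: no change
Constraint 4 (W < Y) on D(W)={4} D(Y)={7}: no change
So after all 4 constraints: D(W) = {4}

Answer: {4}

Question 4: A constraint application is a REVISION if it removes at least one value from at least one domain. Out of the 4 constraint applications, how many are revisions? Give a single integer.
Constraint 1 (V + W = Y) on D(V)={3,4,5,6} D(W)={4,6,7} D(Y)={3,6,7}: V {3,4,5,6}->{3}; W {4,6,7}->{4}; Y {3,6,7}->{7} => REVISION
Constraint 2 (W != V) on D(W)={4} D(V)={3}: no change => not a revision
Constraint 3 (V < Y) on D(V)={3} D(Y)={7}: no change => not a revision
Constraint 4 (W < Y) on D(W)={4} D(Y)={7}: no change => not a revision
Total revisions = 1

Answer: 1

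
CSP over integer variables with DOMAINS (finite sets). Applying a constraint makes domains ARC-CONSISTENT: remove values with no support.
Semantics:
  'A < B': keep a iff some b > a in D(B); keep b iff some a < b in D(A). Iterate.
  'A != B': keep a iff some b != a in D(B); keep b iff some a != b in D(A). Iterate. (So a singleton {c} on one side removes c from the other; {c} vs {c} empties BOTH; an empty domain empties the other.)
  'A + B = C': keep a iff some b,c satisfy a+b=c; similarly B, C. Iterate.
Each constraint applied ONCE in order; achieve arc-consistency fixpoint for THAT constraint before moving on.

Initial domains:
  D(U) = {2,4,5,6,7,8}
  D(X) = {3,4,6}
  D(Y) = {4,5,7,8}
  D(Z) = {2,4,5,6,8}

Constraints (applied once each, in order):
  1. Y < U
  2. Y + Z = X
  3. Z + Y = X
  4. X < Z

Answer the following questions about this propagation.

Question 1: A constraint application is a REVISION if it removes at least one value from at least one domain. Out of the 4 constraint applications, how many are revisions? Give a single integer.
Answer: 3

Derivation:
Constraint 1 (Y < U) on D(Y)={4,5,7,8} D(U)={2,4,5,6,7,8}: Y {4,5,7,8}->{4,5,7}; U {2,4,5,6,7,8}->{5,6,7,8} => REVISION
Constraint 2 (Y + Z = X) on D(Y)={4,5,7} D(Z)={2,4,5,6,8} D(X)={3,4,6}: Y {4,5,7}->{4}; Z {2,4,5,6,8}->{2}; X {3,4,6}->{6} => REVISION
Constraint 3 (Z + Y = X) on D(Z)={2} D(Y)={4} D(X)={6}: no change => not a revision
Constraint 4 (X < Z) on D(X)={6} D(Z)={2}: X {6}->{}; Z {2}->{} => REVISION
Total revisions = 3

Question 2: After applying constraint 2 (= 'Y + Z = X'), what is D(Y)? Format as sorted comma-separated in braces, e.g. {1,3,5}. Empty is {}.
Answer: {4}

Derivation:
Constraint 1 (Y < U) on D(Y)={4,5,7,8} D(U)={2,4,5,6,7,8}: Y {4,5,7,8}->{4,5,7}; U {2,4,5,6,7,8}->{5,6,7,8}
Constraint 2 (Y + Z = X) on D(Y)={4,5,7} D(Z)={2,4,5,6,8} D(X)={3,4,6}: Y {4,5,7}->{4}; Z {2,4,5,6,8}->{2}; X {3,4,6}->{6}
So after constraint 2: D(Y) = {4}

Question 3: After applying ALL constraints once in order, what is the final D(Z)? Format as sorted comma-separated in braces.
Constraint 1 (Y < U) on D(Y)={4,5,7,8} D(U)={2,4,5,6,7,8}: Y {4,5,7,8}->{4,5,7}; U {2,4,5,6,7,8}->{5,6,7,8}
Constraint 2 (Y + Z = X) on D(Y)={4,5,7} D(Z)={2,4,5,6,8} D(X)={3,4,6}: Y {4,5,7}->{4}; Z {2,4,5,6,8}->{2}; X {3,4,6}->{6}
Constraint 3 (Z + Y = X) on D(Z)={2} D(Y)={4} D(X)={6}: no change
Constraint 4 (X < Z) on D(X)={6} D(Z)={2}: X {6}->{}; Z {2}->{}
So after all 4 constraints: D(Z) = {}

Answer: {}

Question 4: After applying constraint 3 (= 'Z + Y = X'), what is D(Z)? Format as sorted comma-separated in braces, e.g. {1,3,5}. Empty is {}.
Constraint 1 (Y < U) on D(Y)={4,5,7,8} D(U)={2,4,5,6,7,8}: Y {4,5,7,8}->{4,5,7}; U {2,4,5,6,7,8}->{5,6,7,8}
Constraint 2 (Y + Z = X) on D(Y)={4,5,7} D(Z)={2,4,5,6,8} D(X)={3,4,6}: Y {4,5,7}->{4}; Z {2,4,5,6,8}->{2}; X {3,4,6}->{6}
Constraint 3 (Z + Y = X) on D(Z)={2} D(Y)={4} D(X)={6}: no change
So after constraint 3: D(Z) = {2}

Answer: {2}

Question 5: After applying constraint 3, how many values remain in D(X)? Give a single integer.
Answer: 1

Derivation:
Constraint 1 (Y < U) on D(Y)={4,5,7,8} D(U)={2,4,5,6,7,8}: Y {4,5,7,8}->{4,5,7}; U {2,4,5,6,7,8}->{5,6,7,8}
Constraint 2 (Y + Z = X) on D(Y)={4,5,7} D(Z)={2,4,5,6,8} D(X)={3,4,6}: Y {4,5,7}->{4}; Z {2,4,5,6,8}->{2}; X {3,4,6}->{6}
Constraint 3 (Z + Y = X) on D(Z)={2} D(Y)={4} D(X)={6}: no change
So after constraint 3: D(X)={6}, size = 1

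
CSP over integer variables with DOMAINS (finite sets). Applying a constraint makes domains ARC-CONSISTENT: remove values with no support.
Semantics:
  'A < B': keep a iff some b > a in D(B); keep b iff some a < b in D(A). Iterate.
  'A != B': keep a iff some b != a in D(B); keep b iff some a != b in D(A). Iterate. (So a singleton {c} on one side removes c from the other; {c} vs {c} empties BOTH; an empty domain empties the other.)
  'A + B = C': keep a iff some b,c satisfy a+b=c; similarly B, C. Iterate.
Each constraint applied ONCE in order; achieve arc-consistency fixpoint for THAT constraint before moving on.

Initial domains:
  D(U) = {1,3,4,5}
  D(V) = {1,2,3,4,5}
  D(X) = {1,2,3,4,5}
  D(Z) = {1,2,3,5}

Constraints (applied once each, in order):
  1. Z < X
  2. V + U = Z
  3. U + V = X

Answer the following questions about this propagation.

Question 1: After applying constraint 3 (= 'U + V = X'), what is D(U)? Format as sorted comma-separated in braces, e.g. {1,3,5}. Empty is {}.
Answer: {1}

Derivation:
Constraint 1 (Z < X) on D(Z)={1,2,3,5} D(X)={1,2,3,4,5}: Z {1,2,3,5}->{1,2,3}; X {1,2,3,4,5}->{2,3,4,5}
Constraint 2 (V + U = Z) on D(V)={1,2,3,4,5} D(U)={1,3,4,5} D(Z)={1,2,3}: V {1,2,3,4,5}->{1,2}; U {1,3,4,5}->{1}; Z {1,2,3}->{2,3}
Constraint 3 (U + V = X) on D(U)={1} D(V)={1,2} D(X)={2,3,4,5}: X {2,3,4,5}->{2,3}
So after constraint 3: D(U) = {1}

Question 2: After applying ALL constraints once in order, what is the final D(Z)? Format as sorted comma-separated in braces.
Answer: {2,3}

Derivation:
Constraint 1 (Z < X) on D(Z)={1,2,3,5} D(X)={1,2,3,4,5}: Z {1,2,3,5}->{1,2,3}; X {1,2,3,4,5}->{2,3,4,5}
Constraint 2 (V + U = Z) on D(V)={1,2,3,4,5} D(U)={1,3,4,5} D(Z)={1,2,3}: V {1,2,3,4,5}->{1,2}; U {1,3,4,5}->{1}; Z {1,2,3}->{2,3}
Constraint 3 (U + V = X) on D(U)={1} D(V)={1,2} D(X)={2,3,4,5}: X {2,3,4,5}->{2,3}
So after all 3 constraints: D(Z) = {2,3}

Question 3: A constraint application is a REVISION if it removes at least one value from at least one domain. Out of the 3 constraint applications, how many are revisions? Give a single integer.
Answer: 3

Derivation:
Constraint 1 (Z < X) on D(Z)={1,2,3,5} D(X)={1,2,3,4,5}: Z {1,2,3,5}->{1,2,3}; X {1,2,3,4,5}->{2,3,4,5} => REVISION
Constraint 2 (V + U = Z) on D(V)={1,2,3,4,5} D(U)={1,3,4,5} D(Z)={1,2,3}: V {1,2,3,4,5}->{1,2}; U {1,3,4,5}->{1}; Z {1,2,3}->{2,3} => REVISION
Constraint 3 (U + V = X) on D(U)={1} D(V)={1,2} D(X)={2,3,4,5}: X {2,3,4,5}->{2,3} => REVISION
Total revisions = 3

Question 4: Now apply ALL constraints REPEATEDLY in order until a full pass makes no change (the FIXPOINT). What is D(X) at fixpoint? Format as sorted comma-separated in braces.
pass 0 (initial): D(X)={1,2,3,4,5}
pass 1: U {1,3,4,5}->{1}; V {1,2,3,4,5}->{1,2}; X {1,2,3,4,5}->{2,3}; Z {1,2,3,5}->{2,3}
pass 2: U {1}->{}; V {1,2}->{}; X {2,3}->{}; Z {2,3}->{2}
pass 3: Z {2}->{}
pass 4: no change
Fixpoint after 4 passes: D(X) = {}

Answer: {}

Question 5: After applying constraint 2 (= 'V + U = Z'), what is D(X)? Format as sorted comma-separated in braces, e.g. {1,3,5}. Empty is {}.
Answer: {2,3,4,5}

Derivation:
Constraint 1 (Z < X) on D(Z)={1,2,3,5} D(X)={1,2,3,4,5}: Z {1,2,3,5}->{1,2,3}; X {1,2,3,4,5}->{2,3,4,5}
Constraint 2 (V + U = Z) on D(V)={1,2,3,4,5} D(U)={1,3,4,5} D(Z)={1,2,3}: V {1,2,3,4,5}->{1,2}; U {1,3,4,5}->{1}; Z {1,2,3}->{2,3}
So after constraint 2: D(X) = {2,3,4,5}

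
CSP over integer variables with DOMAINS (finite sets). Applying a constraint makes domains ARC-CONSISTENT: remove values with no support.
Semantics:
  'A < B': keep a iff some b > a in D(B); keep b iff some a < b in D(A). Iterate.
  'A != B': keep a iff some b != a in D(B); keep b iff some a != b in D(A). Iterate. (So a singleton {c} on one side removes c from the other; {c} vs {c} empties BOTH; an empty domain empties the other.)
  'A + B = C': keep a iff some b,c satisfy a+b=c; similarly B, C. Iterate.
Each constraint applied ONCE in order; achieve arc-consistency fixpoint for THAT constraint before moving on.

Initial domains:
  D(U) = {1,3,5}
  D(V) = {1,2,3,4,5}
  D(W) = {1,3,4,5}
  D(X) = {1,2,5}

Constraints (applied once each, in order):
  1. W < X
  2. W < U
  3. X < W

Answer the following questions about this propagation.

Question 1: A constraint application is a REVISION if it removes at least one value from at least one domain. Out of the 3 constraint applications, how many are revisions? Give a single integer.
Answer: 3

Derivation:
Constraint 1 (W < X) on D(W)={1,3,4,5} D(X)={1,2,5}: W {1,3,4,5}->{1,3,4}; X {1,2,5}->{2,5} => REVISION
Constraint 2 (W < U) on D(W)={1,3,4} D(U)={1,3,5}: U {1,3,5}->{3,5} => REVISION
Constraint 3 (X < W) on D(X)={2,5} D(W)={1,3,4}: X {2,5}->{2}; W {1,3,4}->{3,4} => REVISION
Total revisions = 3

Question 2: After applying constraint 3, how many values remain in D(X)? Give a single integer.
Constraint 1 (W < X) on D(W)={1,3,4,5} D(X)={1,2,5}: W {1,3,4,5}->{1,3,4}; X {1,2,5}->{2,5}
Constraint 2 (W < U) on D(W)={1,3,4} D(U)={1,3,5}: U {1,3,5}->{3,5}
Constraint 3 (X < W) on D(X)={2,5} D(W)={1,3,4}: X {2,5}->{2}; W {1,3,4}->{3,4}
So after constraint 3: D(X)={2}, size = 1

Answer: 1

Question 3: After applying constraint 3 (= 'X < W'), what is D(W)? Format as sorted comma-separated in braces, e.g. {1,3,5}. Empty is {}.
Answer: {3,4}

Derivation:
Constraint 1 (W < X) on D(W)={1,3,4,5} D(X)={1,2,5}: W {1,3,4,5}->{1,3,4}; X {1,2,5}->{2,5}
Constraint 2 (W < U) on D(W)={1,3,4} D(U)={1,3,5}: U {1,3,5}->{3,5}
Constraint 3 (X < W) on D(X)={2,5} D(W)={1,3,4}: X {2,5}->{2}; W {1,3,4}->{3,4}
So after constraint 3: D(W) = {3,4}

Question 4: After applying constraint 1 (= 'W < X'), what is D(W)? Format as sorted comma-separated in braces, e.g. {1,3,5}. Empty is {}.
Answer: {1,3,4}

Derivation:
Constraint 1 (W < X) on D(W)={1,3,4,5} D(X)={1,2,5}: W {1,3,4,5}->{1,3,4}; X {1,2,5}->{2,5}
So after constraint 1: D(W) = {1,3,4}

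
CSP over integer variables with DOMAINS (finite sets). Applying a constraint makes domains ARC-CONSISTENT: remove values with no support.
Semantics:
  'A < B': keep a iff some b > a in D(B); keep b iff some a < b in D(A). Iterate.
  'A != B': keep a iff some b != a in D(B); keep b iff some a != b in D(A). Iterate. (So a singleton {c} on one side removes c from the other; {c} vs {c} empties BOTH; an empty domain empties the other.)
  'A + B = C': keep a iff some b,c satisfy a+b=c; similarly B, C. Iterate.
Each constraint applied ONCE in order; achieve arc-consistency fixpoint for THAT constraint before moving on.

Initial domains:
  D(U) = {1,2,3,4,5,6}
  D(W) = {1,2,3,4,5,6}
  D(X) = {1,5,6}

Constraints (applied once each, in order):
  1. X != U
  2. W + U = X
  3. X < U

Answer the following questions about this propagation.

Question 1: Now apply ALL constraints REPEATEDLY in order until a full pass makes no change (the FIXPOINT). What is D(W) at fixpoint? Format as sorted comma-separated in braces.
pass 0 (initial): D(W)={1,2,3,4,5,6}
pass 1: U {1,2,3,4,5,6}->{}; W {1,2,3,4,5,6}->{1,2,3,4,5}; X {1,5,6}->{}
pass 2: W {1,2,3,4,5}->{}
pass 3: no change
Fixpoint after 3 passes: D(W) = {}

Answer: {}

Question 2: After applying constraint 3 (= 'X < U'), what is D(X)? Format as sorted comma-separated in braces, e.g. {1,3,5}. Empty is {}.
Answer: {}

Derivation:
Constraint 1 (X != U) on D(X)={1,5,6} D(U)={1,2,3,4,5,6}: no change
Constraint 2 (W + U = X) on D(W)={1,2,3,4,5,6} D(U)={1,2,3,4,5,6} D(X)={1,5,6}: W {1,2,3,4,5,6}->{1,2,3,4,5}; U {1,2,3,4,5,6}->{1,2,3,4,5}; X {1,5,6}->{5,6}
Constraint 3 (X < U) on D(X)={5,6} D(U)={1,2,3,4,5}: X {5,6}->{}; U {1,2,3,4,5}->{}
So after constraint 3: D(X) = {}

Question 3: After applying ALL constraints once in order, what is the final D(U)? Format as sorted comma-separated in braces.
Constraint 1 (X != U) on D(X)={1,5,6} D(U)={1,2,3,4,5,6}: no change
Constraint 2 (W + U = X) on D(W)={1,2,3,4,5,6} D(U)={1,2,3,4,5,6} D(X)={1,5,6}: W {1,2,3,4,5,6}->{1,2,3,4,5}; U {1,2,3,4,5,6}->{1,2,3,4,5}; X {1,5,6}->{5,6}
Constraint 3 (X < U) on D(X)={5,6} D(U)={1,2,3,4,5}: X {5,6}->{}; U {1,2,3,4,5}->{}
So after all 3 constraints: D(U) = {}

Answer: {}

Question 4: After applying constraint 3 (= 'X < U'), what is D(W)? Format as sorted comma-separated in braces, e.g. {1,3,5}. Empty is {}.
Constraint 1 (X != U) on D(X)={1,5,6} D(U)={1,2,3,4,5,6}: no change
Constraint 2 (W + U = X) on D(W)={1,2,3,4,5,6} D(U)={1,2,3,4,5,6} D(X)={1,5,6}: W {1,2,3,4,5,6}->{1,2,3,4,5}; U {1,2,3,4,5,6}->{1,2,3,4,5}; X {1,5,6}->{5,6}
Constraint 3 (X < U) on D(X)={5,6} D(U)={1,2,3,4,5}: X {5,6}->{}; U {1,2,3,4,5}->{}
So after constraint 3: D(W) = {1,2,3,4,5}

Answer: {1,2,3,4,5}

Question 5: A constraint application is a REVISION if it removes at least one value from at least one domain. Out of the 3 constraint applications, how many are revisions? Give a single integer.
Answer: 2

Derivation:
Constraint 1 (X != U) on D(X)={1,5,6} D(U)={1,2,3,4,5,6}: no change => not a revision
Constraint 2 (W + U = X) on D(W)={1,2,3,4,5,6} D(U)={1,2,3,4,5,6} D(X)={1,5,6}: W {1,2,3,4,5,6}->{1,2,3,4,5}; U {1,2,3,4,5,6}->{1,2,3,4,5}; X {1,5,6}->{5,6} => REVISION
Constraint 3 (X < U) on D(X)={5,6} D(U)={1,2,3,4,5}: X {5,6}->{}; U {1,2,3,4,5}->{} => REVISION
Total revisions = 2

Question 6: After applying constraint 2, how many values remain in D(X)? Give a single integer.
Answer: 2

Derivation:
Constraint 1 (X != U) on D(X)={1,5,6} D(U)={1,2,3,4,5,6}: no change
Constraint 2 (W + U = X) on D(W)={1,2,3,4,5,6} D(U)={1,2,3,4,5,6} D(X)={1,5,6}: W {1,2,3,4,5,6}->{1,2,3,4,5}; U {1,2,3,4,5,6}->{1,2,3,4,5}; X {1,5,6}->{5,6}
So after constraint 2: D(X)={5,6}, size = 2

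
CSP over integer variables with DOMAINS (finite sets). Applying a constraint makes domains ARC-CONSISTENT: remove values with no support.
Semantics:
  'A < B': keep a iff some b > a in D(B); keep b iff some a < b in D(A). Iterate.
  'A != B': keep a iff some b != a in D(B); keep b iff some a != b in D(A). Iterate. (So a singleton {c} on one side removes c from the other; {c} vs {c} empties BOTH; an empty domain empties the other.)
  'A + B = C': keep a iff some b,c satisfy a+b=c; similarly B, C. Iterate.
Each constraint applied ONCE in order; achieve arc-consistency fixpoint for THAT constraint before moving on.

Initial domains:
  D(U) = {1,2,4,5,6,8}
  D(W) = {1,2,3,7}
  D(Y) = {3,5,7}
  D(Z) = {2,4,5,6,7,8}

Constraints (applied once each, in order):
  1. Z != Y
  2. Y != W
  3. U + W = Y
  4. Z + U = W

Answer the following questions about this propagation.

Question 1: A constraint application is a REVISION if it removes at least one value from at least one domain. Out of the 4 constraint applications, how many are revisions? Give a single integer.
Answer: 2

Derivation:
Constraint 1 (Z != Y) on D(Z)={2,4,5,6,7,8} D(Y)={3,5,7}: no change => not a revision
Constraint 2 (Y != W) on D(Y)={3,5,7} D(W)={1,2,3,7}: no change => not a revision
Constraint 3 (U + W = Y) on D(U)={1,2,4,5,6,8} D(W)={1,2,3,7} D(Y)={3,5,7}: U {1,2,4,5,6,8}->{1,2,4,5,6}; W {1,2,3,7}->{1,2,3} => REVISION
Constraint 4 (Z + U = W) on D(Z)={2,4,5,6,7,8} D(U)={1,2,4,5,6} D(W)={1,2,3}: Z {2,4,5,6,7,8}->{2}; U {1,2,4,5,6}->{1}; W {1,2,3}->{3} => REVISION
Total revisions = 2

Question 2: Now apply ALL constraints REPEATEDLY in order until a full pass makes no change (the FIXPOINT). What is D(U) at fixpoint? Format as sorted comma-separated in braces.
pass 0 (initial): D(U)={1,2,4,5,6,8}
pass 1: U {1,2,4,5,6,8}->{1}; W {1,2,3,7}->{3}; Z {2,4,5,6,7,8}->{2}
pass 2: U {1}->{}; W {3}->{}; Y {3,5,7}->{}; Z {2}->{}
pass 3: no change
Fixpoint after 3 passes: D(U) = {}

Answer: {}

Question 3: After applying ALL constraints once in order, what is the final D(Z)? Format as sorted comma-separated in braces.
Constraint 1 (Z != Y) on D(Z)={2,4,5,6,7,8} D(Y)={3,5,7}: no change
Constraint 2 (Y != W) on D(Y)={3,5,7} D(W)={1,2,3,7}: no change
Constraint 3 (U + W = Y) on D(U)={1,2,4,5,6,8} D(W)={1,2,3,7} D(Y)={3,5,7}: U {1,2,4,5,6,8}->{1,2,4,5,6}; W {1,2,3,7}->{1,2,3}
Constraint 4 (Z + U = W) on D(Z)={2,4,5,6,7,8} D(U)={1,2,4,5,6} D(W)={1,2,3}: Z {2,4,5,6,7,8}->{2}; U {1,2,4,5,6}->{1}; W {1,2,3}->{3}
So after all 4 constraints: D(Z) = {2}

Answer: {2}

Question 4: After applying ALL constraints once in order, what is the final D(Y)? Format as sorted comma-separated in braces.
Answer: {3,5,7}

Derivation:
Constraint 1 (Z != Y) on D(Z)={2,4,5,6,7,8} D(Y)={3,5,7}: no change
Constraint 2 (Y != W) on D(Y)={3,5,7} D(W)={1,2,3,7}: no change
Constraint 3 (U + W = Y) on D(U)={1,2,4,5,6,8} D(W)={1,2,3,7} D(Y)={3,5,7}: U {1,2,4,5,6,8}->{1,2,4,5,6}; W {1,2,3,7}->{1,2,3}
Constraint 4 (Z + U = W) on D(Z)={2,4,5,6,7,8} D(U)={1,2,4,5,6} D(W)={1,2,3}: Z {2,4,5,6,7,8}->{2}; U {1,2,4,5,6}->{1}; W {1,2,3}->{3}
So after all 4 constraints: D(Y) = {3,5,7}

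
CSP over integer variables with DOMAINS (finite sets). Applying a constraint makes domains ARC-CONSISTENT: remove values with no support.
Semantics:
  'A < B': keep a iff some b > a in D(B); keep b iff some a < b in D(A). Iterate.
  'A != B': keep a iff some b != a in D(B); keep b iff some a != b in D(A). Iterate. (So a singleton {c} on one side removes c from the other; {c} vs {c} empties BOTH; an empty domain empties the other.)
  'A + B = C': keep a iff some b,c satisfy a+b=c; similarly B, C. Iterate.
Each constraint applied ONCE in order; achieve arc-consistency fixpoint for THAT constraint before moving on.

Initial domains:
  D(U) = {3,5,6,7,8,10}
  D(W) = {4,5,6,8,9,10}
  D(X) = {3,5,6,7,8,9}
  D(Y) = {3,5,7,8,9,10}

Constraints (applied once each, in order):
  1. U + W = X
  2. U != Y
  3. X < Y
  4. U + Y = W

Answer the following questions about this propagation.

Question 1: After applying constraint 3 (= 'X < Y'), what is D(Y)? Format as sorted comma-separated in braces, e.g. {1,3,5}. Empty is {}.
Constraint 1 (U + W = X) on D(U)={3,5,6,7,8,10} D(W)={4,5,6,8,9,10} D(X)={3,5,6,7,8,9}: U {3,5,6,7,8,10}->{3,5}; W {4,5,6,8,9,10}->{4,5,6}; X {3,5,6,7,8,9}->{7,8,9}
Constraint 2 (U != Y) on D(U)={3,5} D(Y)={3,5,7,8,9,10}: no change
Constraint 3 (X < Y) on D(X)={7,8,9} D(Y)={3,5,7,8,9,10}: Y {3,5,7,8,9,10}->{8,9,10}
So after constraint 3: D(Y) = {8,9,10}

Answer: {8,9,10}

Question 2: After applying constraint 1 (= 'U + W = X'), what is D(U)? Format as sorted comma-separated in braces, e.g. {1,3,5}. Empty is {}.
Constraint 1 (U + W = X) on D(U)={3,5,6,7,8,10} D(W)={4,5,6,8,9,10} D(X)={3,5,6,7,8,9}: U {3,5,6,7,8,10}->{3,5}; W {4,5,6,8,9,10}->{4,5,6}; X {3,5,6,7,8,9}->{7,8,9}
So after constraint 1: D(U) = {3,5}

Answer: {3,5}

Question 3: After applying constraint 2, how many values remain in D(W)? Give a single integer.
Constraint 1 (U + W = X) on D(U)={3,5,6,7,8,10} D(W)={4,5,6,8,9,10} D(X)={3,5,6,7,8,9}: U {3,5,6,7,8,10}->{3,5}; W {4,5,6,8,9,10}->{4,5,6}; X {3,5,6,7,8,9}->{7,8,9}
Constraint 2 (U != Y) on D(U)={3,5} D(Y)={3,5,7,8,9,10}: no change
So after constraint 2: D(W)={4,5,6}, size = 3

Answer: 3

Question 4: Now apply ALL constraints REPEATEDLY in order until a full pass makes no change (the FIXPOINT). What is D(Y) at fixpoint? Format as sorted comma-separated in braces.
pass 0 (initial): D(Y)={3,5,7,8,9,10}
pass 1: U {3,5,6,7,8,10}->{}; W {4,5,6,8,9,10}->{}; X {3,5,6,7,8,9}->{7,8,9}; Y {3,5,7,8,9,10}->{}
pass 2: X {7,8,9}->{}
pass 3: no change
Fixpoint after 3 passes: D(Y) = {}

Answer: {}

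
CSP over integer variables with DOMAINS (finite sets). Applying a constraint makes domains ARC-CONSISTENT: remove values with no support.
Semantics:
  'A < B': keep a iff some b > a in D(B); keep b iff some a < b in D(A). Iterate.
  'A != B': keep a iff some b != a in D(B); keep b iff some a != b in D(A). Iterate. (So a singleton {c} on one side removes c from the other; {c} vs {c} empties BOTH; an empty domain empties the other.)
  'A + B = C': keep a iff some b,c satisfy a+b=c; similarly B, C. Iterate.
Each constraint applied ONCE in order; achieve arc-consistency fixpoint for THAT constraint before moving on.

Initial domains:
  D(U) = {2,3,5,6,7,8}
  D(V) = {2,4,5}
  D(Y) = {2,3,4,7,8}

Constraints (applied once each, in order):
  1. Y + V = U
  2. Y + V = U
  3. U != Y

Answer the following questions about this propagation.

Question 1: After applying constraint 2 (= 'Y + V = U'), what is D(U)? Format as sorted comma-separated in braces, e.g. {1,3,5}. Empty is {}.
Answer: {5,6,7,8}

Derivation:
Constraint 1 (Y + V = U) on D(Y)={2,3,4,7,8} D(V)={2,4,5} D(U)={2,3,5,6,7,8}: Y {2,3,4,7,8}->{2,3,4}; U {2,3,5,6,7,8}->{5,6,7,8}
Constraint 2 (Y + V = U) on D(Y)={2,3,4} D(V)={2,4,5} D(U)={5,6,7,8}: no change
So after constraint 2: D(U) = {5,6,7,8}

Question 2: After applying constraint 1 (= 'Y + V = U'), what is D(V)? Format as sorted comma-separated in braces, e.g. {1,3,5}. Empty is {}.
Answer: {2,4,5}

Derivation:
Constraint 1 (Y + V = U) on D(Y)={2,3,4,7,8} D(V)={2,4,5} D(U)={2,3,5,6,7,8}: Y {2,3,4,7,8}->{2,3,4}; U {2,3,5,6,7,8}->{5,6,7,8}
So after constraint 1: D(V) = {2,4,5}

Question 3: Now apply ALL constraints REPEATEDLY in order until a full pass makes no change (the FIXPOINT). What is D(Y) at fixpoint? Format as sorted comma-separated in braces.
pass 0 (initial): D(Y)={2,3,4,7,8}
pass 1: U {2,3,5,6,7,8}->{5,6,7,8}; Y {2,3,4,7,8}->{2,3,4}
pass 2: no change
Fixpoint after 2 passes: D(Y) = {2,3,4}

Answer: {2,3,4}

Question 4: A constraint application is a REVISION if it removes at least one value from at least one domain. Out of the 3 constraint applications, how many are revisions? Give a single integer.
Constraint 1 (Y + V = U) on D(Y)={2,3,4,7,8} D(V)={2,4,5} D(U)={2,3,5,6,7,8}: Y {2,3,4,7,8}->{2,3,4}; U {2,3,5,6,7,8}->{5,6,7,8} => REVISION
Constraint 2 (Y + V = U) on D(Y)={2,3,4} D(V)={2,4,5} D(U)={5,6,7,8}: no change => not a revision
Constraint 3 (U != Y) on D(U)={5,6,7,8} D(Y)={2,3,4}: no change => not a revision
Total revisions = 1

Answer: 1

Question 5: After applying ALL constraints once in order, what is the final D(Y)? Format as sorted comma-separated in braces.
Answer: {2,3,4}

Derivation:
Constraint 1 (Y + V = U) on D(Y)={2,3,4,7,8} D(V)={2,4,5} D(U)={2,3,5,6,7,8}: Y {2,3,4,7,8}->{2,3,4}; U {2,3,5,6,7,8}->{5,6,7,8}
Constraint 2 (Y + V = U) on D(Y)={2,3,4} D(V)={2,4,5} D(U)={5,6,7,8}: no change
Constraint 3 (U != Y) on D(U)={5,6,7,8} D(Y)={2,3,4}: no change
So after all 3 constraints: D(Y) = {2,3,4}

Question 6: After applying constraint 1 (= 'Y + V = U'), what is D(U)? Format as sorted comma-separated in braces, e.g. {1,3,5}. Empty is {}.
Constraint 1 (Y + V = U) on D(Y)={2,3,4,7,8} D(V)={2,4,5} D(U)={2,3,5,6,7,8}: Y {2,3,4,7,8}->{2,3,4}; U {2,3,5,6,7,8}->{5,6,7,8}
So after constraint 1: D(U) = {5,6,7,8}

Answer: {5,6,7,8}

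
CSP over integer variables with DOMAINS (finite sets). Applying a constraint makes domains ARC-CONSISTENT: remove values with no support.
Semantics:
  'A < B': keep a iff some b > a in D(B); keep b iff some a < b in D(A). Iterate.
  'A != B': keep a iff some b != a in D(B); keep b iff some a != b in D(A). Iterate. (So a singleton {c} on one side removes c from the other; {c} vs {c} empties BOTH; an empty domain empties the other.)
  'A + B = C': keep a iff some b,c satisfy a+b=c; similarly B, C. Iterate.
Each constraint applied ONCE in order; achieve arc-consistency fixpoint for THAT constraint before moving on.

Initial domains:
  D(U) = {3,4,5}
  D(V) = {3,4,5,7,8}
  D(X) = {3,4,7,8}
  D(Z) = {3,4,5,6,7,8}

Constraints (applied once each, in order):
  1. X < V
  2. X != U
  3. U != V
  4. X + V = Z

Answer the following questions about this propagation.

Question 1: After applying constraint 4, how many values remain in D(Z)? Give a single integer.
Answer: 2

Derivation:
Constraint 1 (X < V) on D(X)={3,4,7,8} D(V)={3,4,5,7,8}: X {3,4,7,8}->{3,4,7}; V {3,4,5,7,8}->{4,5,7,8}
Constraint 2 (X != U) on D(X)={3,4,7} D(U)={3,4,5}: no change
Constraint 3 (U != V) on D(U)={3,4,5} D(V)={4,5,7,8}: no change
Constraint 4 (X + V = Z) on D(X)={3,4,7} D(V)={4,5,7,8} D(Z)={3,4,5,6,7,8}: X {3,4,7}->{3,4}; V {4,5,7,8}->{4,5}; Z {3,4,5,6,7,8}->{7,8}
So after constraint 4: D(Z)={7,8}, size = 2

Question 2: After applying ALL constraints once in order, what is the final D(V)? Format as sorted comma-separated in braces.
Answer: {4,5}

Derivation:
Constraint 1 (X < V) on D(X)={3,4,7,8} D(V)={3,4,5,7,8}: X {3,4,7,8}->{3,4,7}; V {3,4,5,7,8}->{4,5,7,8}
Constraint 2 (X != U) on D(X)={3,4,7} D(U)={3,4,5}: no change
Constraint 3 (U != V) on D(U)={3,4,5} D(V)={4,5,7,8}: no change
Constraint 4 (X + V = Z) on D(X)={3,4,7} D(V)={4,5,7,8} D(Z)={3,4,5,6,7,8}: X {3,4,7}->{3,4}; V {4,5,7,8}->{4,5}; Z {3,4,5,6,7,8}->{7,8}
So after all 4 constraints: D(V) = {4,5}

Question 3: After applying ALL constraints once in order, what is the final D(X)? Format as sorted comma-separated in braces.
Answer: {3,4}

Derivation:
Constraint 1 (X < V) on D(X)={3,4,7,8} D(V)={3,4,5,7,8}: X {3,4,7,8}->{3,4,7}; V {3,4,5,7,8}->{4,5,7,8}
Constraint 2 (X != U) on D(X)={3,4,7} D(U)={3,4,5}: no change
Constraint 3 (U != V) on D(U)={3,4,5} D(V)={4,5,7,8}: no change
Constraint 4 (X + V = Z) on D(X)={3,4,7} D(V)={4,5,7,8} D(Z)={3,4,5,6,7,8}: X {3,4,7}->{3,4}; V {4,5,7,8}->{4,5}; Z {3,4,5,6,7,8}->{7,8}
So after all 4 constraints: D(X) = {3,4}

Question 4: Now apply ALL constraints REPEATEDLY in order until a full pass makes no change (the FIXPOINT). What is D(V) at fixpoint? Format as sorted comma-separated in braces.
Answer: {4,5}

Derivation:
pass 0 (initial): D(V)={3,4,5,7,8}
pass 1: V {3,4,5,7,8}->{4,5}; X {3,4,7,8}->{3,4}; Z {3,4,5,6,7,8}->{7,8}
pass 2: no change
Fixpoint after 2 passes: D(V) = {4,5}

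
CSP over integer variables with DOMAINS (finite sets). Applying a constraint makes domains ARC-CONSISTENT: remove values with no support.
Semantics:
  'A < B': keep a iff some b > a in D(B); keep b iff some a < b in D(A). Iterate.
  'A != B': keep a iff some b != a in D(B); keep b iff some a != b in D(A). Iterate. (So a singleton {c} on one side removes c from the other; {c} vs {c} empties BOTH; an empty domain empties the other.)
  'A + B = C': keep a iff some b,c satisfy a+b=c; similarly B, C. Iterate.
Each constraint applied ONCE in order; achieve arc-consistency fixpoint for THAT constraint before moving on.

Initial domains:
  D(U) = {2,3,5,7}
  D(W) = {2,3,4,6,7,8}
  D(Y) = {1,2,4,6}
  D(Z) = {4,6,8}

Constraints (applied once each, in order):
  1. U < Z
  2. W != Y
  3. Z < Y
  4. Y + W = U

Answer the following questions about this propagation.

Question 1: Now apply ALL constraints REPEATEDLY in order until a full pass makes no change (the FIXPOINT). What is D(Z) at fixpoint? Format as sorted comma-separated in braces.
Answer: {}

Derivation:
pass 0 (initial): D(Z)={4,6,8}
pass 1: U {2,3,5,7}->{}; W {2,3,4,6,7,8}->{}; Y {1,2,4,6}->{}; Z {4,6,8}->{4}
pass 2: Z {4}->{}
pass 3: no change
Fixpoint after 3 passes: D(Z) = {}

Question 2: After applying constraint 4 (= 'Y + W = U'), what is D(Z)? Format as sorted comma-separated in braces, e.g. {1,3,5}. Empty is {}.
Answer: {4}

Derivation:
Constraint 1 (U < Z) on D(U)={2,3,5,7} D(Z)={4,6,8}: no change
Constraint 2 (W != Y) on D(W)={2,3,4,6,7,8} D(Y)={1,2,4,6}: no change
Constraint 3 (Z < Y) on D(Z)={4,6,8} D(Y)={1,2,4,6}: Z {4,6,8}->{4}; Y {1,2,4,6}->{6}
Constraint 4 (Y + W = U) on D(Y)={6} D(W)={2,3,4,6,7,8} D(U)={2,3,5,7}: Y {6}->{}; W {2,3,4,6,7,8}->{}; U {2,3,5,7}->{}
So after constraint 4: D(Z) = {4}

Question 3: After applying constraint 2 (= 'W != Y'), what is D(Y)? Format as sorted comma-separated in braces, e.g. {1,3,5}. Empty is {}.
Constraint 1 (U < Z) on D(U)={2,3,5,7} D(Z)={4,6,8}: no change
Constraint 2 (W != Y) on D(W)={2,3,4,6,7,8} D(Y)={1,2,4,6}: no change
So after constraint 2: D(Y) = {1,2,4,6}

Answer: {1,2,4,6}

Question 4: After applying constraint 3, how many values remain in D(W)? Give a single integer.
Answer: 6

Derivation:
Constraint 1 (U < Z) on D(U)={2,3,5,7} D(Z)={4,6,8}: no change
Constraint 2 (W != Y) on D(W)={2,3,4,6,7,8} D(Y)={1,2,4,6}: no change
Constraint 3 (Z < Y) on D(Z)={4,6,8} D(Y)={1,2,4,6}: Z {4,6,8}->{4}; Y {1,2,4,6}->{6}
So after constraint 3: D(W)={2,3,4,6,7,8}, size = 6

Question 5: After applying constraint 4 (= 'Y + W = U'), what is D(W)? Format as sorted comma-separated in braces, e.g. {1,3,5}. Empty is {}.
Answer: {}

Derivation:
Constraint 1 (U < Z) on D(U)={2,3,5,7} D(Z)={4,6,8}: no change
Constraint 2 (W != Y) on D(W)={2,3,4,6,7,8} D(Y)={1,2,4,6}: no change
Constraint 3 (Z < Y) on D(Z)={4,6,8} D(Y)={1,2,4,6}: Z {4,6,8}->{4}; Y {1,2,4,6}->{6}
Constraint 4 (Y + W = U) on D(Y)={6} D(W)={2,3,4,6,7,8} D(U)={2,3,5,7}: Y {6}->{}; W {2,3,4,6,7,8}->{}; U {2,3,5,7}->{}
So after constraint 4: D(W) = {}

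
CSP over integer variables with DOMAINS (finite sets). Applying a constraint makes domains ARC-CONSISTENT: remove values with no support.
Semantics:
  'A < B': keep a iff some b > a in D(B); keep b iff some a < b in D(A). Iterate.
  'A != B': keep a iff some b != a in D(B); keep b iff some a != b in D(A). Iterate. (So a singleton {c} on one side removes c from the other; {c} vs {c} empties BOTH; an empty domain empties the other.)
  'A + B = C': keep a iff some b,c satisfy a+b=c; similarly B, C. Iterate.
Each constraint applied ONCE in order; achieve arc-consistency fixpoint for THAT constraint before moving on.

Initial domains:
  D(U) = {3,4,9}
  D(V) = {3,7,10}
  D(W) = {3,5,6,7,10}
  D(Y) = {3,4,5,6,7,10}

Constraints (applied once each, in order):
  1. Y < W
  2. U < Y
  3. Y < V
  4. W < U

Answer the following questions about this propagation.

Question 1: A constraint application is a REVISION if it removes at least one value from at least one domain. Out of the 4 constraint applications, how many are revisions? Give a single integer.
Answer: 4

Derivation:
Constraint 1 (Y < W) on D(Y)={3,4,5,6,7,10} D(W)={3,5,6,7,10}: Y {3,4,5,6,7,10}->{3,4,5,6,7}; W {3,5,6,7,10}->{5,6,7,10} => REVISION
Constraint 2 (U < Y) on D(U)={3,4,9} D(Y)={3,4,5,6,7}: U {3,4,9}->{3,4}; Y {3,4,5,6,7}->{4,5,6,7} => REVISION
Constraint 3 (Y < V) on D(Y)={4,5,6,7} D(V)={3,7,10}: V {3,7,10}->{7,10} => REVISION
Constraint 4 (W < U) on D(W)={5,6,7,10} D(U)={3,4}: W {5,6,7,10}->{}; U {3,4}->{} => REVISION
Total revisions = 4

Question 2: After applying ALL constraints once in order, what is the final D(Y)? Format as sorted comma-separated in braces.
Constraint 1 (Y < W) on D(Y)={3,4,5,6,7,10} D(W)={3,5,6,7,10}: Y {3,4,5,6,7,10}->{3,4,5,6,7}; W {3,5,6,7,10}->{5,6,7,10}
Constraint 2 (U < Y) on D(U)={3,4,9} D(Y)={3,4,5,6,7}: U {3,4,9}->{3,4}; Y {3,4,5,6,7}->{4,5,6,7}
Constraint 3 (Y < V) on D(Y)={4,5,6,7} D(V)={3,7,10}: V {3,7,10}->{7,10}
Constraint 4 (W < U) on D(W)={5,6,7,10} D(U)={3,4}: W {5,6,7,10}->{}; U {3,4}->{}
So after all 4 constraints: D(Y) = {4,5,6,7}

Answer: {4,5,6,7}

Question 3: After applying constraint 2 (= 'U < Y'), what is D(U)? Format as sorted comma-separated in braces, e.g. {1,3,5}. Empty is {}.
Constraint 1 (Y < W) on D(Y)={3,4,5,6,7,10} D(W)={3,5,6,7,10}: Y {3,4,5,6,7,10}->{3,4,5,6,7}; W {3,5,6,7,10}->{5,6,7,10}
Constraint 2 (U < Y) on D(U)={3,4,9} D(Y)={3,4,5,6,7}: U {3,4,9}->{3,4}; Y {3,4,5,6,7}->{4,5,6,7}
So after constraint 2: D(U) = {3,4}

Answer: {3,4}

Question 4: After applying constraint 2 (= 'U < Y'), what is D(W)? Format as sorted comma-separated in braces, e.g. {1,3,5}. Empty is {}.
Constraint 1 (Y < W) on D(Y)={3,4,5,6,7,10} D(W)={3,5,6,7,10}: Y {3,4,5,6,7,10}->{3,4,5,6,7}; W {3,5,6,7,10}->{5,6,7,10}
Constraint 2 (U < Y) on D(U)={3,4,9} D(Y)={3,4,5,6,7}: U {3,4,9}->{3,4}; Y {3,4,5,6,7}->{4,5,6,7}
So after constraint 2: D(W) = {5,6,7,10}

Answer: {5,6,7,10}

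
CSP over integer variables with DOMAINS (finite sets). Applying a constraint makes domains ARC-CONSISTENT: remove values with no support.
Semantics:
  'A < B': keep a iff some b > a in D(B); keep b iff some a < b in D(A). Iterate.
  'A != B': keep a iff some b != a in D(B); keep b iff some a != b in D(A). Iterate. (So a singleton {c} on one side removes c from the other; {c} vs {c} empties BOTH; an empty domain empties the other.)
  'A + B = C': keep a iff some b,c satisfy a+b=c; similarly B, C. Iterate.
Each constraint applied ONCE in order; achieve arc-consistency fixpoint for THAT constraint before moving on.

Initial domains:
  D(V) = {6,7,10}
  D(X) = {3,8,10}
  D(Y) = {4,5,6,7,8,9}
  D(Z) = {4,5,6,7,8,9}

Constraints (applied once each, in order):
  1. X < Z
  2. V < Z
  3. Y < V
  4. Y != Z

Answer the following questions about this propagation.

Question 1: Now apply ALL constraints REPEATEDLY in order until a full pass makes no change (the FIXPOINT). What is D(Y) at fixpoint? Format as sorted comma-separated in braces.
pass 0 (initial): D(Y)={4,5,6,7,8,9}
pass 1: V {6,7,10}->{6,7}; X {3,8,10}->{3,8}; Y {4,5,6,7,8,9}->{4,5,6}; Z {4,5,6,7,8,9}->{7,8,9}
pass 2: no change
Fixpoint after 2 passes: D(Y) = {4,5,6}

Answer: {4,5,6}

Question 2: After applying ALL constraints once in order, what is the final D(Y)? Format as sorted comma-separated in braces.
Constraint 1 (X < Z) on D(X)={3,8,10} D(Z)={4,5,6,7,8,9}: X {3,8,10}->{3,8}
Constraint 2 (V < Z) on D(V)={6,7,10} D(Z)={4,5,6,7,8,9}: V {6,7,10}->{6,7}; Z {4,5,6,7,8,9}->{7,8,9}
Constraint 3 (Y < V) on D(Y)={4,5,6,7,8,9} D(V)={6,7}: Y {4,5,6,7,8,9}->{4,5,6}
Constraint 4 (Y != Z) on D(Y)={4,5,6} D(Z)={7,8,9}: no change
So after all 4 constraints: D(Y) = {4,5,6}

Answer: {4,5,6}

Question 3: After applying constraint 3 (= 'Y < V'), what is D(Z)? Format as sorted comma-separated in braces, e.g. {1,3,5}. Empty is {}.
Constraint 1 (X < Z) on D(X)={3,8,10} D(Z)={4,5,6,7,8,9}: X {3,8,10}->{3,8}
Constraint 2 (V < Z) on D(V)={6,7,10} D(Z)={4,5,6,7,8,9}: V {6,7,10}->{6,7}; Z {4,5,6,7,8,9}->{7,8,9}
Constraint 3 (Y < V) on D(Y)={4,5,6,7,8,9} D(V)={6,7}: Y {4,5,6,7,8,9}->{4,5,6}
So after constraint 3: D(Z) = {7,8,9}

Answer: {7,8,9}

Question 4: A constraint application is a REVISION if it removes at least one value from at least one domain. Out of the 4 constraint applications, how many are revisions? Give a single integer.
Constraint 1 (X < Z) on D(X)={3,8,10} D(Z)={4,5,6,7,8,9}: X {3,8,10}->{3,8} => REVISION
Constraint 2 (V < Z) on D(V)={6,7,10} D(Z)={4,5,6,7,8,9}: V {6,7,10}->{6,7}; Z {4,5,6,7,8,9}->{7,8,9} => REVISION
Constraint 3 (Y < V) on D(Y)={4,5,6,7,8,9} D(V)={6,7}: Y {4,5,6,7,8,9}->{4,5,6} => REVISION
Constraint 4 (Y != Z) on D(Y)={4,5,6} D(Z)={7,8,9}: no change => not a revision
Total revisions = 3

Answer: 3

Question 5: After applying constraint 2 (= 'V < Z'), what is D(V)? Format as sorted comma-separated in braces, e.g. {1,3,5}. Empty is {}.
Constraint 1 (X < Z) on D(X)={3,8,10} D(Z)={4,5,6,7,8,9}: X {3,8,10}->{3,8}
Constraint 2 (V < Z) on D(V)={6,7,10} D(Z)={4,5,6,7,8,9}: V {6,7,10}->{6,7}; Z {4,5,6,7,8,9}->{7,8,9}
So after constraint 2: D(V) = {6,7}

Answer: {6,7}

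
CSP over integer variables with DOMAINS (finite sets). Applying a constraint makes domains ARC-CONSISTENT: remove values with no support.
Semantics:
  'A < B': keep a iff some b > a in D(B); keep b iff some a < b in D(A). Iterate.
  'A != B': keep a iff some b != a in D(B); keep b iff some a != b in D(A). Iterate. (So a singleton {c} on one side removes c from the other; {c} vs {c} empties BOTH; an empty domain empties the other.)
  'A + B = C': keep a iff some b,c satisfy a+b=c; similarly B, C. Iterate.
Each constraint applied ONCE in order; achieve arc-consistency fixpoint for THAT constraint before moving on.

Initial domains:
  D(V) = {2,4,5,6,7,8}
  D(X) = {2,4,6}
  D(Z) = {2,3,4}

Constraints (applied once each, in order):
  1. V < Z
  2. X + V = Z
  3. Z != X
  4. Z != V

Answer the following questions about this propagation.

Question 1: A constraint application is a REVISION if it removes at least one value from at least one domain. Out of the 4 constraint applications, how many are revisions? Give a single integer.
Answer: 2

Derivation:
Constraint 1 (V < Z) on D(V)={2,4,5,6,7,8} D(Z)={2,3,4}: V {2,4,5,6,7,8}->{2}; Z {2,3,4}->{3,4} => REVISION
Constraint 2 (X + V = Z) on D(X)={2,4,6} D(V)={2} D(Z)={3,4}: X {2,4,6}->{2}; Z {3,4}->{4} => REVISION
Constraint 3 (Z != X) on D(Z)={4} D(X)={2}: no change => not a revision
Constraint 4 (Z != V) on D(Z)={4} D(V)={2}: no change => not a revision
Total revisions = 2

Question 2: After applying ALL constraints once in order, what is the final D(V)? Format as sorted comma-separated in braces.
Answer: {2}

Derivation:
Constraint 1 (V < Z) on D(V)={2,4,5,6,7,8} D(Z)={2,3,4}: V {2,4,5,6,7,8}->{2}; Z {2,3,4}->{3,4}
Constraint 2 (X + V = Z) on D(X)={2,4,6} D(V)={2} D(Z)={3,4}: X {2,4,6}->{2}; Z {3,4}->{4}
Constraint 3 (Z != X) on D(Z)={4} D(X)={2}: no change
Constraint 4 (Z != V) on D(Z)={4} D(V)={2}: no change
So after all 4 constraints: D(V) = {2}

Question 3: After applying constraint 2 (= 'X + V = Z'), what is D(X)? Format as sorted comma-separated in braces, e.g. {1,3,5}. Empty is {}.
Answer: {2}

Derivation:
Constraint 1 (V < Z) on D(V)={2,4,5,6,7,8} D(Z)={2,3,4}: V {2,4,5,6,7,8}->{2}; Z {2,3,4}->{3,4}
Constraint 2 (X + V = Z) on D(X)={2,4,6} D(V)={2} D(Z)={3,4}: X {2,4,6}->{2}; Z {3,4}->{4}
So after constraint 2: D(X) = {2}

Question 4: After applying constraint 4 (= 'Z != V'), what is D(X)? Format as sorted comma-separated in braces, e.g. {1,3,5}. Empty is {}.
Constraint 1 (V < Z) on D(V)={2,4,5,6,7,8} D(Z)={2,3,4}: V {2,4,5,6,7,8}->{2}; Z {2,3,4}->{3,4}
Constraint 2 (X + V = Z) on D(X)={2,4,6} D(V)={2} D(Z)={3,4}: X {2,4,6}->{2}; Z {3,4}->{4}
Constraint 3 (Z != X) on D(Z)={4} D(X)={2}: no change
Constraint 4 (Z != V) on D(Z)={4} D(V)={2}: no change
So after constraint 4: D(X) = {2}

Answer: {2}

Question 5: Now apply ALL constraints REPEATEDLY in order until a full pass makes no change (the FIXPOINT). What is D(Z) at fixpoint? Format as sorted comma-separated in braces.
Answer: {4}

Derivation:
pass 0 (initial): D(Z)={2,3,4}
pass 1: V {2,4,5,6,7,8}->{2}; X {2,4,6}->{2}; Z {2,3,4}->{4}
pass 2: no change
Fixpoint after 2 passes: D(Z) = {4}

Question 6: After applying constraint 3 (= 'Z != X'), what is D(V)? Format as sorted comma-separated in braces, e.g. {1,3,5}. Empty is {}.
Answer: {2}

Derivation:
Constraint 1 (V < Z) on D(V)={2,4,5,6,7,8} D(Z)={2,3,4}: V {2,4,5,6,7,8}->{2}; Z {2,3,4}->{3,4}
Constraint 2 (X + V = Z) on D(X)={2,4,6} D(V)={2} D(Z)={3,4}: X {2,4,6}->{2}; Z {3,4}->{4}
Constraint 3 (Z != X) on D(Z)={4} D(X)={2}: no change
So after constraint 3: D(V) = {2}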